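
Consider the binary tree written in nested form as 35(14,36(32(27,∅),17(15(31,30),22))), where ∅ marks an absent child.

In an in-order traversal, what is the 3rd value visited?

In-order visits the left subtree, then the node, then the right subtree.
At 35: go left to 14.
  14 is a leaf — visit 14.
Visit 35.
At 35: go right to 36.
  At 36: go left to 32.
    At 32: go left to 27.
      27 is a leaf — visit 27.
    Visit 32.
    At 32: no right child.
  Visit 36.
  At 36: go right to 17.
    At 17: go left to 15.
      At 15: go left to 31.
        31 is a leaf — visit 31.
      Visit 15.
      At 15: go right to 30.
        30 is a leaf — visit 30.
    Visit 17.
    At 17: go right to 22.
      22 is a leaf — visit 22.
Full in-order sequence: 14, 35, 27, 32, 36, 31, 15, 30, 17, 22.

27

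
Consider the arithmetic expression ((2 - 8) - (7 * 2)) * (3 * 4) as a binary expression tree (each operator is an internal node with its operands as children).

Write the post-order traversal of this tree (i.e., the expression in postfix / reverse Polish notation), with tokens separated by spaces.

2 8 - 7 2 * - 3 4 * *

Post-order on an expression tree gives postfix notation: for each operator, emit left operand, right operand, then the operator.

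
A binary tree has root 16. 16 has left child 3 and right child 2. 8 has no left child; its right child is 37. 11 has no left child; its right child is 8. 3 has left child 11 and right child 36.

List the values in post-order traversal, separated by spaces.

37 8 11 36 3 2 16

Post-order visits the left subtree, then the right subtree, then the node.
At 16: go left to 3.
  At 3: go left to 11.
    At 11: no left child.
    At 11: go right to 8.
      At 8: no left child.
      At 8: go right to 37.
        37 is a leaf — visit 37.
      Visit 8.
    Visit 11.
  At 3: go right to 36.
    36 is a leaf — visit 36.
  Visit 3.
At 16: go right to 2.
  2 is a leaf — visit 2.
Visit 16.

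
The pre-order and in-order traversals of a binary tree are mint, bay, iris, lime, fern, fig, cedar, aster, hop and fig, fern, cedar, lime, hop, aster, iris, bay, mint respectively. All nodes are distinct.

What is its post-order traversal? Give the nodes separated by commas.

The first element of pre-order is the root; it splits in-order into left and right subtrees.
Root mint: left subtree has 8 nodes {fig, fern, cedar, lime, hop, aster, iris, bay}, right has 0 { }.
  Root bay: left subtree has 7 nodes {fig, fern, cedar, lime, hop, aster, iris}, right has 0 { }.
    Root iris: left subtree has 6 nodes {fig, fern, cedar, lime, hop, aster}, right has 0 { }.
      Root lime: left subtree has 3 nodes {fig, fern, cedar}, right has 2 {hop, aster}.
        Root fern: left subtree has 1 node {fig}, right has 1 {cedar}.
        Root aster: left subtree has 1 node {hop}, right has 0 { }.

fig, cedar, fern, hop, aster, lime, iris, bay, mint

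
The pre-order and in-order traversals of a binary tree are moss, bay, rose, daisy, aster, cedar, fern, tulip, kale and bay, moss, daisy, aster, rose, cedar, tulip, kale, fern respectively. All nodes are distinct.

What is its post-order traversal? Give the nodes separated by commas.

bay, aster, daisy, kale, tulip, fern, cedar, rose, moss

The first element of pre-order is the root; it splits in-order into left and right subtrees.
Root moss: left subtree has 1 node {bay}, right has 7 {daisy, aster, rose, cedar, tulip, kale, fern}.
  Root rose: left subtree has 2 nodes {daisy, aster}, right has 4 {cedar, tulip, kale, fern}.
    Root daisy: left subtree has 0 nodes { }, right has 1 {aster}.
    Root cedar: left subtree has 0 nodes { }, right has 3 {tulip, kale, fern}.
      Root fern: left subtree has 2 nodes {tulip, kale}, right has 0 { }.
        Root tulip: left subtree has 0 nodes { }, right has 1 {kale}.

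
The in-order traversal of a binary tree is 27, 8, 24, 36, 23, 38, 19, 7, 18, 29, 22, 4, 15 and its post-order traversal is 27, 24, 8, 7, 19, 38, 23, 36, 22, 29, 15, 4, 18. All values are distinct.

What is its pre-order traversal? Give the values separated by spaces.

18 36 8 27 24 23 38 19 7 4 29 22 15

The last element of post-order is the root; it splits in-order into left and right subtrees.
Root 18: left subtree has 8 nodes {27, 8, 24, 36, 23, 38, 19, 7}, right has 4 {29, 22, 4, 15}.
  Root 36: left subtree has 3 nodes {27, 8, 24}, right has 4 {23, 38, 19, 7}.
    Root 8: left subtree has 1 node {27}, right has 1 {24}.
    Root 23: left subtree has 0 nodes { }, right has 3 {38, 19, 7}.
      Root 38: left subtree has 0 nodes { }, right has 2 {19, 7}.
        Root 19: left subtree has 0 nodes { }, right has 1 {7}.
  Root 4: left subtree has 2 nodes {29, 22}, right has 1 {15}.
    Root 29: left subtree has 0 nodes { }, right has 1 {22}.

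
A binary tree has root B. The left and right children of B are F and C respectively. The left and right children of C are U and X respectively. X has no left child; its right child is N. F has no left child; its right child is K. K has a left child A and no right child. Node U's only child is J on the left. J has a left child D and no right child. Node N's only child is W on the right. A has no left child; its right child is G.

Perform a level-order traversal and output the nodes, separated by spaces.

B F C K U X A J N G D W

Level-order visits nodes level by level from the root, left to right within each level.
Level 0: B
Level 1: F, C
Level 2: K, U, X
Level 3: A, J, N
Level 4: G, D, W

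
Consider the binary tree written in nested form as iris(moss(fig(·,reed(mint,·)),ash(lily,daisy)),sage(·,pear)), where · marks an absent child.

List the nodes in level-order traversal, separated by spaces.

iris moss sage fig ash pear reed lily daisy mint

Level-order visits nodes level by level from the root, left to right within each level.
Level 0: iris
Level 1: moss, sage
Level 2: fig, ash, pear
Level 3: reed, lily, daisy
Level 4: mint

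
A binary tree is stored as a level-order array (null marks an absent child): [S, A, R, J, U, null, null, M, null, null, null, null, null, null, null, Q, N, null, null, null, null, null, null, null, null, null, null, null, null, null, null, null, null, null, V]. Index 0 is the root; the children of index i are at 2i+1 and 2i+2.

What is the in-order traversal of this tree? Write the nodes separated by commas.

In-order visits the left subtree, then the node, then the right subtree.
At S: go left to A.
  At A: go left to J.
    At J: go left to M.
      At M: go left to Q.
        Q is a leaf — visit Q.
      Visit M.
      At M: go right to N.
        At N: no left child.
        Visit N.
        At N: go right to V.
          V is a leaf — visit V.
    Visit J.
    At J: no right child.
  Visit A.
  At A: go right to U.
    U is a leaf — visit U.
Visit S.
At S: go right to R.
  R is a leaf — visit R.

Q, M, N, V, J, A, U, S, R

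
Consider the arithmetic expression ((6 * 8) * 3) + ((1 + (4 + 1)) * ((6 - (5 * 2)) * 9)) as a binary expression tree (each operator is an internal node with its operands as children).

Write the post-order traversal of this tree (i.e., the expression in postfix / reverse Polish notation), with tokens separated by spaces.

Post-order on an expression tree gives postfix notation: for each operator, emit left operand, right operand, then the operator.

6 8 * 3 * 1 4 1 + + 6 5 2 * - 9 * * +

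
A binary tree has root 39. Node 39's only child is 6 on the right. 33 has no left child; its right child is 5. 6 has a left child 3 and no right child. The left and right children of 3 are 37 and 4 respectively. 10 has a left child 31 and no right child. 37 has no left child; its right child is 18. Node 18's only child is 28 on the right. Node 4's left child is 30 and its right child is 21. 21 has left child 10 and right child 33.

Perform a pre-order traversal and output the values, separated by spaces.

39 6 3 37 18 28 4 30 21 10 31 33 5

Pre-order visits the node, then its left subtree, then its right subtree.
Visit 39.
At 39: no left child.
At 39: go right to 6.
  Visit 6.
  At 6: go left to 3.
    Visit 3.
    At 3: go left to 37.
      Visit 37.
      At 37: no left child.
      At 37: go right to 18.
        Visit 18.
        At 18: no left child.
        At 18: go right to 28.
          28 is a leaf — visit 28.
    At 3: go right to 4.
      Visit 4.
      At 4: go left to 30.
        30 is a leaf — visit 30.
      At 4: go right to 21.
        Visit 21.
        At 21: go left to 10.
          Visit 10.
          At 10: go left to 31.
            31 is a leaf — visit 31.
          At 10: no right child.
        At 21: go right to 33.
          Visit 33.
          At 33: no left child.
          At 33: go right to 5.
            5 is a leaf — visit 5.
  At 6: no right child.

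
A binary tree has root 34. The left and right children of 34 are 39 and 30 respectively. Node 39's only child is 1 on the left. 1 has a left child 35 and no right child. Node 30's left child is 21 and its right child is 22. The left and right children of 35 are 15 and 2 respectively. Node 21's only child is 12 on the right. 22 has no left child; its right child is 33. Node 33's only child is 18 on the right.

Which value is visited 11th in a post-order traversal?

30

Post-order visits the left subtree, then the right subtree, then the node.
At 34: go left to 39.
  At 39: go left to 1.
    At 1: go left to 35.
      At 35: go left to 15.
        15 is a leaf — visit 15.
      At 35: go right to 2.
        2 is a leaf — visit 2.
      Visit 35.
    At 1: no right child.
    Visit 1.
  At 39: no right child.
  Visit 39.
At 34: go right to 30.
  At 30: go left to 21.
    At 21: no left child.
    At 21: go right to 12.
      12 is a leaf — visit 12.
    Visit 21.
  At 30: go right to 22.
    At 22: no left child.
    At 22: go right to 33.
      At 33: no left child.
      At 33: go right to 18.
        18 is a leaf — visit 18.
      Visit 33.
    Visit 22.
  Visit 30.
Visit 34.
Full post-order sequence: 15, 2, 35, 1, 39, 12, 21, 18, 33, 22, 30, 34.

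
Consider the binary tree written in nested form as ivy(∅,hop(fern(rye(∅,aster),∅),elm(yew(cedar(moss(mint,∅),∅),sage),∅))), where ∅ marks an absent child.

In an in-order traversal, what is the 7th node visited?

In-order visits the left subtree, then the node, then the right subtree.
At ivy: no left child.
Visit ivy.
At ivy: go right to hop.
  At hop: go left to fern.
    At fern: go left to rye.
      At rye: no left child.
      Visit rye.
      At rye: go right to aster.
        aster is a leaf — visit aster.
    Visit fern.
    At fern: no right child.
  Visit hop.
  At hop: go right to elm.
    At elm: go left to yew.
      At yew: go left to cedar.
        At cedar: go left to moss.
          At moss: go left to mint.
            mint is a leaf — visit mint.
          Visit moss.
          At moss: no right child.
        Visit cedar.
        At cedar: no right child.
      Visit yew.
      At yew: go right to sage.
        sage is a leaf — visit sage.
    Visit elm.
    At elm: no right child.
Full in-order sequence: ivy, rye, aster, fern, hop, mint, moss, cedar, yew, sage, elm.

moss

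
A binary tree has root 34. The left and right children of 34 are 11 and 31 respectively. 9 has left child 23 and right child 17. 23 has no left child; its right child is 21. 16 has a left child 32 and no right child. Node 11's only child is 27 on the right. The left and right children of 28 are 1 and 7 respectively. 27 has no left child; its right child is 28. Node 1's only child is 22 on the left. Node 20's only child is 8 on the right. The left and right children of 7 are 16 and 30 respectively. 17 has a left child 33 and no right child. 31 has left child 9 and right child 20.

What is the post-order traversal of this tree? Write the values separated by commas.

22, 1, 32, 16, 30, 7, 28, 27, 11, 21, 23, 33, 17, 9, 8, 20, 31, 34

Post-order visits the left subtree, then the right subtree, then the node.
At 34: go left to 11.
  At 11: no left child.
  At 11: go right to 27.
    At 27: no left child.
    At 27: go right to 28.
      At 28: go left to 1.
        At 1: go left to 22.
          22 is a leaf — visit 22.
        At 1: no right child.
        Visit 1.
      At 28: go right to 7.
        At 7: go left to 16.
          At 16: go left to 32.
            32 is a leaf — visit 32.
          At 16: no right child.
          Visit 16.
        At 7: go right to 30.
          30 is a leaf — visit 30.
        Visit 7.
      Visit 28.
    Visit 27.
  Visit 11.
At 34: go right to 31.
  At 31: go left to 9.
    At 9: go left to 23.
      At 23: no left child.
      At 23: go right to 21.
        21 is a leaf — visit 21.
      Visit 23.
    At 9: go right to 17.
      At 17: go left to 33.
        33 is a leaf — visit 33.
      At 17: no right child.
      Visit 17.
    Visit 9.
  At 31: go right to 20.
    At 20: no left child.
    At 20: go right to 8.
      8 is a leaf — visit 8.
    Visit 20.
  Visit 31.
Visit 34.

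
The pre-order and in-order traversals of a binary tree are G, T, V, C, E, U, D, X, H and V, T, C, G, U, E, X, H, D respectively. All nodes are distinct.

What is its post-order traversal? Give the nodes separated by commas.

V, C, T, U, H, X, D, E, G

The first element of pre-order is the root; it splits in-order into left and right subtrees.
Root G: left subtree has 3 nodes {V, T, C}, right has 5 {U, E, X, H, D}.
  Root T: left subtree has 1 node {V}, right has 1 {C}.
  Root E: left subtree has 1 node {U}, right has 3 {X, H, D}.
    Root D: left subtree has 2 nodes {X, H}, right has 0 { }.
      Root X: left subtree has 0 nodes { }, right has 1 {H}.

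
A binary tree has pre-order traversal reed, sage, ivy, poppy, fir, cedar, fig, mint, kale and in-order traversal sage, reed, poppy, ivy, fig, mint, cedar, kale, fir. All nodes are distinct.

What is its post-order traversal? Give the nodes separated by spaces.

The first element of pre-order is the root; it splits in-order into left and right subtrees.
Root reed: left subtree has 1 node {sage}, right has 7 {poppy, ivy, fig, mint, cedar, kale, fir}.
  Root ivy: left subtree has 1 node {poppy}, right has 5 {fig, mint, cedar, kale, fir}.
    Root fir: left subtree has 4 nodes {fig, mint, cedar, kale}, right has 0 { }.
      Root cedar: left subtree has 2 nodes {fig, mint}, right has 1 {kale}.
        Root fig: left subtree has 0 nodes { }, right has 1 {mint}.

sage poppy mint fig kale cedar fir ivy reed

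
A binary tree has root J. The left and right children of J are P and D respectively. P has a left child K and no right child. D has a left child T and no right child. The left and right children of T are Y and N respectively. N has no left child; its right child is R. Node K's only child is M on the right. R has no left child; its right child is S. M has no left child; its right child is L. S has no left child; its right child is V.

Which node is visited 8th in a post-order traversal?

R

Post-order visits the left subtree, then the right subtree, then the node.
At J: go left to P.
  At P: go left to K.
    At K: no left child.
    At K: go right to M.
      At M: no left child.
      At M: go right to L.
        L is a leaf — visit L.
      Visit M.
    Visit K.
  At P: no right child.
  Visit P.
At J: go right to D.
  At D: go left to T.
    At T: go left to Y.
      Y is a leaf — visit Y.
    At T: go right to N.
      At N: no left child.
      At N: go right to R.
        At R: no left child.
        At R: go right to S.
          At S: no left child.
          At S: go right to V.
            V is a leaf — visit V.
          Visit S.
        Visit R.
      Visit N.
    Visit T.
  At D: no right child.
  Visit D.
Visit J.
Full post-order sequence: L, M, K, P, Y, V, S, R, N, T, D, J.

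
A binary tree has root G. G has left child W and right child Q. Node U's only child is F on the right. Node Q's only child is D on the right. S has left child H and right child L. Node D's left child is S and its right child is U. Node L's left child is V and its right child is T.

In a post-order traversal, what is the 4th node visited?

T

Post-order visits the left subtree, then the right subtree, then the node.
At G: go left to W.
  W is a leaf — visit W.
At G: go right to Q.
  At Q: no left child.
  At Q: go right to D.
    At D: go left to S.
      At S: go left to H.
        H is a leaf — visit H.
      At S: go right to L.
        At L: go left to V.
          V is a leaf — visit V.
        At L: go right to T.
          T is a leaf — visit T.
        Visit L.
      Visit S.
    At D: go right to U.
      At U: no left child.
      At U: go right to F.
        F is a leaf — visit F.
      Visit U.
    Visit D.
  Visit Q.
Visit G.
Full post-order sequence: W, H, V, T, L, S, F, U, D, Q, G.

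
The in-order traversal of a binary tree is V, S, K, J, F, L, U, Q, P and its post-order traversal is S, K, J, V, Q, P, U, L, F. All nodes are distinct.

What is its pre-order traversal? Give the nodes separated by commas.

The last element of post-order is the root; it splits in-order into left and right subtrees.
Root F: left subtree has 4 nodes {V, S, K, J}, right has 4 {L, U, Q, P}.
  Root V: left subtree has 0 nodes { }, right has 3 {S, K, J}.
    Root J: left subtree has 2 nodes {S, K}, right has 0 { }.
      Root K: left subtree has 1 node {S}, right has 0 { }.
  Root L: left subtree has 0 nodes { }, right has 3 {U, Q, P}.
    Root U: left subtree has 0 nodes { }, right has 2 {Q, P}.
      Root P: left subtree has 1 node {Q}, right has 0 { }.

F, V, J, K, S, L, U, P, Q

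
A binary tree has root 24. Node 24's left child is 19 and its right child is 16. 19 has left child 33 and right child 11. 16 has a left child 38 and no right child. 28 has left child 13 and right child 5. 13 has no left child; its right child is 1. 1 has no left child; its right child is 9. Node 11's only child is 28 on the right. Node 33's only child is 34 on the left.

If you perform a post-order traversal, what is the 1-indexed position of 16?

Post-order visits the left subtree, then the right subtree, then the node.
At 24: go left to 19.
  At 19: go left to 33.
    At 33: go left to 34.
      34 is a leaf — visit 34.
    At 33: no right child.
    Visit 33.
  At 19: go right to 11.
    At 11: no left child.
    At 11: go right to 28.
      At 28: go left to 13.
        At 13: no left child.
        At 13: go right to 1.
          At 1: no left child.
          At 1: go right to 9.
            9 is a leaf — visit 9.
          Visit 1.
        Visit 13.
      At 28: go right to 5.
        5 is a leaf — visit 5.
      Visit 28.
    Visit 11.
  Visit 19.
At 24: go right to 16.
  At 16: go left to 38.
    38 is a leaf — visit 38.
  At 16: no right child.
  Visit 16.
Visit 24.
Full post-order sequence: 34, 33, 9, 1, 13, 5, 28, 11, 19, 38, 16, 24.

11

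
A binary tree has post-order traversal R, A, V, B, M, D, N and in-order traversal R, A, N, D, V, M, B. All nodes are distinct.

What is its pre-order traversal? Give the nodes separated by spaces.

The last element of post-order is the root; it splits in-order into left and right subtrees.
Root N: left subtree has 2 nodes {R, A}, right has 4 {D, V, M, B}.
  Root A: left subtree has 1 node {R}, right has 0 { }.
  Root D: left subtree has 0 nodes { }, right has 3 {V, M, B}.
    Root M: left subtree has 1 node {V}, right has 1 {B}.

N A R D M V B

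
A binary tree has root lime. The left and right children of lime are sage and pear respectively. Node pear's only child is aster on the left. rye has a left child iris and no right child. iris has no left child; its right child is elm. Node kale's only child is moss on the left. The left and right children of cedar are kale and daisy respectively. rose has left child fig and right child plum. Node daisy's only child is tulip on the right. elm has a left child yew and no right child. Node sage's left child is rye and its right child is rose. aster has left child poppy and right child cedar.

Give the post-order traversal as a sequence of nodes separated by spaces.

yew elm iris rye fig plum rose sage poppy moss kale tulip daisy cedar aster pear lime

Post-order visits the left subtree, then the right subtree, then the node.
At lime: go left to sage.
  At sage: go left to rye.
    At rye: go left to iris.
      At iris: no left child.
      At iris: go right to elm.
        At elm: go left to yew.
          yew is a leaf — visit yew.
        At elm: no right child.
        Visit elm.
      Visit iris.
    At rye: no right child.
    Visit rye.
  At sage: go right to rose.
    At rose: go left to fig.
      fig is a leaf — visit fig.
    At rose: go right to plum.
      plum is a leaf — visit plum.
    Visit rose.
  Visit sage.
At lime: go right to pear.
  At pear: go left to aster.
    At aster: go left to poppy.
      poppy is a leaf — visit poppy.
    At aster: go right to cedar.
      At cedar: go left to kale.
        At kale: go left to moss.
          moss is a leaf — visit moss.
        At kale: no right child.
        Visit kale.
      At cedar: go right to daisy.
        At daisy: no left child.
        At daisy: go right to tulip.
          tulip is a leaf — visit tulip.
        Visit daisy.
      Visit cedar.
    Visit aster.
  At pear: no right child.
  Visit pear.
Visit lime.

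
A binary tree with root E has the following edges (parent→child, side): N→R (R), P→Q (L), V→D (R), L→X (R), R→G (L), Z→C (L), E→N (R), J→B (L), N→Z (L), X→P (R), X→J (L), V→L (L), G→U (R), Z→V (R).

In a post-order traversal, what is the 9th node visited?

V

Post-order visits the left subtree, then the right subtree, then the node.
At E: no left child.
At E: go right to N.
  At N: go left to Z.
    At Z: go left to C.
      C is a leaf — visit C.
    At Z: go right to V.
      At V: go left to L.
        At L: no left child.
        At L: go right to X.
          At X: go left to J.
            At J: go left to B.
              B is a leaf — visit B.
            At J: no right child.
            Visit J.
          At X: go right to P.
            At P: go left to Q.
              Q is a leaf — visit Q.
            At P: no right child.
            Visit P.
          Visit X.
        Visit L.
      At V: go right to D.
        D is a leaf — visit D.
      Visit V.
    Visit Z.
  At N: go right to R.
    At R: go left to G.
      At G: no left child.
      At G: go right to U.
        U is a leaf — visit U.
      Visit G.
    At R: no right child.
    Visit R.
  Visit N.
Visit E.
Full post-order sequence: C, B, J, Q, P, X, L, D, V, Z, U, G, R, N, E.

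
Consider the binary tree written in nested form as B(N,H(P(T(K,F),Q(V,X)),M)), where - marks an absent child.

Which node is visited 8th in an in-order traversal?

Q

In-order visits the left subtree, then the node, then the right subtree.
At B: go left to N.
  N is a leaf — visit N.
Visit B.
At B: go right to H.
  At H: go left to P.
    At P: go left to T.
      At T: go left to K.
        K is a leaf — visit K.
      Visit T.
      At T: go right to F.
        F is a leaf — visit F.
    Visit P.
    At P: go right to Q.
      At Q: go left to V.
        V is a leaf — visit V.
      Visit Q.
      At Q: go right to X.
        X is a leaf — visit X.
  Visit H.
  At H: go right to M.
    M is a leaf — visit M.
Full in-order sequence: N, B, K, T, F, P, V, Q, X, H, M.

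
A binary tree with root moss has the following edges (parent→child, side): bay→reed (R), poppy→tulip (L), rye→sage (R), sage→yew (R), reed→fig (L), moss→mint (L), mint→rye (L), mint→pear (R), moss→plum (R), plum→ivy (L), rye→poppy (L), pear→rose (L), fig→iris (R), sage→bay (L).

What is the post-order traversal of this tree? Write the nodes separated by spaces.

tulip poppy iris fig reed bay yew sage rye rose pear mint ivy plum moss

Post-order visits the left subtree, then the right subtree, then the node.
At moss: go left to mint.
  At mint: go left to rye.
    At rye: go left to poppy.
      At poppy: go left to tulip.
        tulip is a leaf — visit tulip.
      At poppy: no right child.
      Visit poppy.
    At rye: go right to sage.
      At sage: go left to bay.
        At bay: no left child.
        At bay: go right to reed.
          At reed: go left to fig.
            At fig: no left child.
            At fig: go right to iris.
              iris is a leaf — visit iris.
            Visit fig.
          At reed: no right child.
          Visit reed.
        Visit bay.
      At sage: go right to yew.
        yew is a leaf — visit yew.
      Visit sage.
    Visit rye.
  At mint: go right to pear.
    At pear: go left to rose.
      rose is a leaf — visit rose.
    At pear: no right child.
    Visit pear.
  Visit mint.
At moss: go right to plum.
  At plum: go left to ivy.
    ivy is a leaf — visit ivy.
  At plum: no right child.
  Visit plum.
Visit moss.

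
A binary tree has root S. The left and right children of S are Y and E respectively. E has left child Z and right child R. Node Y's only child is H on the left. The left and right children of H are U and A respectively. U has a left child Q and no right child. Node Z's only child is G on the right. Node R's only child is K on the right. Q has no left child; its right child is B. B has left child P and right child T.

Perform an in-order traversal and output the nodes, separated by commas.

Q, P, B, T, U, H, A, Y, S, Z, G, E, R, K

In-order visits the left subtree, then the node, then the right subtree.
At S: go left to Y.
  At Y: go left to H.
    At H: go left to U.
      At U: go left to Q.
        At Q: no left child.
        Visit Q.
        At Q: go right to B.
          At B: go left to P.
            P is a leaf — visit P.
          Visit B.
          At B: go right to T.
            T is a leaf — visit T.
      Visit U.
      At U: no right child.
    Visit H.
    At H: go right to A.
      A is a leaf — visit A.
  Visit Y.
  At Y: no right child.
Visit S.
At S: go right to E.
  At E: go left to Z.
    At Z: no left child.
    Visit Z.
    At Z: go right to G.
      G is a leaf — visit G.
  Visit E.
  At E: go right to R.
    At R: no left child.
    Visit R.
    At R: go right to K.
      K is a leaf — visit K.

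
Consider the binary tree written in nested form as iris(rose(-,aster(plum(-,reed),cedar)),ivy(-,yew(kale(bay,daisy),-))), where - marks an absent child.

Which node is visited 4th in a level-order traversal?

Level-order visits nodes level by level from the root, left to right within each level.
Level 0: iris
Level 1: rose, ivy
Level 2: aster, yew
Level 3: plum, cedar, kale
Level 4: reed, bay, daisy
Full level-order sequence: iris, rose, ivy, aster, yew, plum, cedar, kale, reed, bay, daisy.

aster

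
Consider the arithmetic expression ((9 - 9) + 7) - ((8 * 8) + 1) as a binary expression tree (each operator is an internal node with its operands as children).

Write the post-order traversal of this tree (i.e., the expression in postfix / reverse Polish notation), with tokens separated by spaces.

Post-order on an expression tree gives postfix notation: for each operator, emit left operand, right operand, then the operator.

9 9 - 7 + 8 8 * 1 + -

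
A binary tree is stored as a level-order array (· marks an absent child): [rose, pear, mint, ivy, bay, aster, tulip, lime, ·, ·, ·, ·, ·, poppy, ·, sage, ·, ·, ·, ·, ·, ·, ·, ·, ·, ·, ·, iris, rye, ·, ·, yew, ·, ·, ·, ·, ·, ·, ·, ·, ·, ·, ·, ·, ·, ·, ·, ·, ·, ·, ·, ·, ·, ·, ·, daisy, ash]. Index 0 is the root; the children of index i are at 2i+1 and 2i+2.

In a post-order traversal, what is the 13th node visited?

Post-order visits the left subtree, then the right subtree, then the node.
At rose: go left to pear.
  At pear: go left to ivy.
    At ivy: go left to lime.
      At lime: go left to sage.
        At sage: go left to yew.
          yew is a leaf — visit yew.
        At sage: no right child.
        Visit sage.
      At lime: no right child.
      Visit lime.
    At ivy: no right child.
    Visit ivy.
  At pear: go right to bay.
    bay is a leaf — visit bay.
  Visit pear.
At rose: go right to mint.
  At mint: go left to aster.
    aster is a leaf — visit aster.
  At mint: go right to tulip.
    At tulip: go left to poppy.
      At poppy: go left to iris.
        At iris: go left to daisy.
          daisy is a leaf — visit daisy.
        At iris: go right to ash.
          ash is a leaf — visit ash.
        Visit iris.
      At poppy: go right to rye.
        rye is a leaf — visit rye.
      Visit poppy.
    At tulip: no right child.
    Visit tulip.
  Visit mint.
Visit rose.
Full post-order sequence: yew, sage, lime, ivy, bay, pear, aster, daisy, ash, iris, rye, poppy, tulip, mint, rose.

tulip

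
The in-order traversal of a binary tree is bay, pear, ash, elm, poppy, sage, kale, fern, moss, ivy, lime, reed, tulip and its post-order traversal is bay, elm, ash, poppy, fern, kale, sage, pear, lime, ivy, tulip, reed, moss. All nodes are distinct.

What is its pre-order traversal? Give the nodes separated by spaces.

moss pear bay sage poppy ash elm kale fern reed ivy lime tulip

The last element of post-order is the root; it splits in-order into left and right subtrees.
Root moss: left subtree has 8 nodes {bay, pear, ash, elm, poppy, sage, kale, fern}, right has 4 {ivy, lime, reed, tulip}.
  Root pear: left subtree has 1 node {bay}, right has 6 {ash, elm, poppy, sage, kale, fern}.
    Root sage: left subtree has 3 nodes {ash, elm, poppy}, right has 2 {kale, fern}.
      Root poppy: left subtree has 2 nodes {ash, elm}, right has 0 { }.
        Root ash: left subtree has 0 nodes { }, right has 1 {elm}.
      Root kale: left subtree has 0 nodes { }, right has 1 {fern}.
  Root reed: left subtree has 2 nodes {ivy, lime}, right has 1 {tulip}.
    Root ivy: left subtree has 0 nodes { }, right has 1 {lime}.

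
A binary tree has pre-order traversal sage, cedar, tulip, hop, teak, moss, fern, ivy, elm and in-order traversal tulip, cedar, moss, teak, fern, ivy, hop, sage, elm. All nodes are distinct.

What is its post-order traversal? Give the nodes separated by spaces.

The first element of pre-order is the root; it splits in-order into left and right subtrees.
Root sage: left subtree has 7 nodes {tulip, cedar, moss, teak, fern, ivy, hop}, right has 1 {elm}.
  Root cedar: left subtree has 1 node {tulip}, right has 5 {moss, teak, fern, ivy, hop}.
    Root hop: left subtree has 4 nodes {moss, teak, fern, ivy}, right has 0 { }.
      Root teak: left subtree has 1 node {moss}, right has 2 {fern, ivy}.
        Root fern: left subtree has 0 nodes { }, right has 1 {ivy}.

tulip moss ivy fern teak hop cedar elm sage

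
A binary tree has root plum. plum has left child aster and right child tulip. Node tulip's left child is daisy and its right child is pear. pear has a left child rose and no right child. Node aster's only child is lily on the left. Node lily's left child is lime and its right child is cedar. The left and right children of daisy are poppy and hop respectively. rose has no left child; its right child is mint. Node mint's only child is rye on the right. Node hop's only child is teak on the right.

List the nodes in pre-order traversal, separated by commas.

plum, aster, lily, lime, cedar, tulip, daisy, poppy, hop, teak, pear, rose, mint, rye

Pre-order visits the node, then its left subtree, then its right subtree.
Visit plum.
At plum: go left to aster.
  Visit aster.
  At aster: go left to lily.
    Visit lily.
    At lily: go left to lime.
      lime is a leaf — visit lime.
    At lily: go right to cedar.
      cedar is a leaf — visit cedar.
  At aster: no right child.
At plum: go right to tulip.
  Visit tulip.
  At tulip: go left to daisy.
    Visit daisy.
    At daisy: go left to poppy.
      poppy is a leaf — visit poppy.
    At daisy: go right to hop.
      Visit hop.
      At hop: no left child.
      At hop: go right to teak.
        teak is a leaf — visit teak.
  At tulip: go right to pear.
    Visit pear.
    At pear: go left to rose.
      Visit rose.
      At rose: no left child.
      At rose: go right to mint.
        Visit mint.
        At mint: no left child.
        At mint: go right to rye.
          rye is a leaf — visit rye.
    At pear: no right child.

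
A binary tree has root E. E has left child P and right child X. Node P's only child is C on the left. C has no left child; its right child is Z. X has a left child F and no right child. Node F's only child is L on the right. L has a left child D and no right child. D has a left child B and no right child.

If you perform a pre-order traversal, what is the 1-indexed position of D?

8

Pre-order visits the node, then its left subtree, then its right subtree.
Visit E.
At E: go left to P.
  Visit P.
  At P: go left to C.
    Visit C.
    At C: no left child.
    At C: go right to Z.
      Z is a leaf — visit Z.
  At P: no right child.
At E: go right to X.
  Visit X.
  At X: go left to F.
    Visit F.
    At F: no left child.
    At F: go right to L.
      Visit L.
      At L: go left to D.
        Visit D.
        At D: go left to B.
          B is a leaf — visit B.
        At D: no right child.
      At L: no right child.
  At X: no right child.
Full pre-order sequence: E, P, C, Z, X, F, L, D, B.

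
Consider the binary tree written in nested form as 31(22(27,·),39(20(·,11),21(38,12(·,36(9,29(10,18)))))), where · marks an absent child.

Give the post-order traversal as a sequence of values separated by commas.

27, 22, 11, 20, 38, 9, 10, 18, 29, 36, 12, 21, 39, 31

Post-order visits the left subtree, then the right subtree, then the node.
At 31: go left to 22.
  At 22: go left to 27.
    27 is a leaf — visit 27.
  At 22: no right child.
  Visit 22.
At 31: go right to 39.
  At 39: go left to 20.
    At 20: no left child.
    At 20: go right to 11.
      11 is a leaf — visit 11.
    Visit 20.
  At 39: go right to 21.
    At 21: go left to 38.
      38 is a leaf — visit 38.
    At 21: go right to 12.
      At 12: no left child.
      At 12: go right to 36.
        At 36: go left to 9.
          9 is a leaf — visit 9.
        At 36: go right to 29.
          At 29: go left to 10.
            10 is a leaf — visit 10.
          At 29: go right to 18.
            18 is a leaf — visit 18.
          Visit 29.
        Visit 36.
      Visit 12.
    Visit 21.
  Visit 39.
Visit 31.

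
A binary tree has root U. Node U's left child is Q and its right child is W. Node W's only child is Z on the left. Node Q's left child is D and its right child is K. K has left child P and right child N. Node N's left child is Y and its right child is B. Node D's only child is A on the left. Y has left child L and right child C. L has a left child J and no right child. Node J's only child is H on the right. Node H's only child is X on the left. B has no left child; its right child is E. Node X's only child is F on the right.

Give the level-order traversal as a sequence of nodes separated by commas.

Level-order visits nodes level by level from the root, left to right within each level.
Level 0: U
Level 1: Q, W
Level 2: D, K, Z
Level 3: A, P, N
Level 4: Y, B
Level 5: L, C, E
Level 6: J
Level 7: H
Level 8: X
Level 9: F

U, Q, W, D, K, Z, A, P, N, Y, B, L, C, E, J, H, X, F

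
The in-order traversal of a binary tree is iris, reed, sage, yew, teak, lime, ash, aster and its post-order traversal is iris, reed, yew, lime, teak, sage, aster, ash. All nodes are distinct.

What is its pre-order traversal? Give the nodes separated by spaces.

The last element of post-order is the root; it splits in-order into left and right subtrees.
Root ash: left subtree has 6 nodes {iris, reed, sage, yew, teak, lime}, right has 1 {aster}.
  Root sage: left subtree has 2 nodes {iris, reed}, right has 3 {yew, teak, lime}.
    Root reed: left subtree has 1 node {iris}, right has 0 { }.
    Root teak: left subtree has 1 node {yew}, right has 1 {lime}.

ash sage reed iris teak yew lime aster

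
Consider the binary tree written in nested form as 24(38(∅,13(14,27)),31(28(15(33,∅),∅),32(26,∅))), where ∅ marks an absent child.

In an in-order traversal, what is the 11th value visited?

32

In-order visits the left subtree, then the node, then the right subtree.
At 24: go left to 38.
  At 38: no left child.
  Visit 38.
  At 38: go right to 13.
    At 13: go left to 14.
      14 is a leaf — visit 14.
    Visit 13.
    At 13: go right to 27.
      27 is a leaf — visit 27.
Visit 24.
At 24: go right to 31.
  At 31: go left to 28.
    At 28: go left to 15.
      At 15: go left to 33.
        33 is a leaf — visit 33.
      Visit 15.
      At 15: no right child.
    Visit 28.
    At 28: no right child.
  Visit 31.
  At 31: go right to 32.
    At 32: go left to 26.
      26 is a leaf — visit 26.
    Visit 32.
    At 32: no right child.
Full in-order sequence: 38, 14, 13, 27, 24, 33, 15, 28, 31, 26, 32.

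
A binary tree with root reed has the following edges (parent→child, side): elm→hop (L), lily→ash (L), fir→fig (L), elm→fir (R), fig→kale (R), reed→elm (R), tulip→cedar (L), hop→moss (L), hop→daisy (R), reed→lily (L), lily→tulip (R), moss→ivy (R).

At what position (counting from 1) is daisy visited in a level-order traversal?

10

Level-order visits nodes level by level from the root, left to right within each level.
Level 0: reed
Level 1: lily, elm
Level 2: ash, tulip, hop, fir
Level 3: cedar, moss, daisy, fig
Level 4: ivy, kale
Full level-order sequence: reed, lily, elm, ash, tulip, hop, fir, cedar, moss, daisy, fig, ivy, kale.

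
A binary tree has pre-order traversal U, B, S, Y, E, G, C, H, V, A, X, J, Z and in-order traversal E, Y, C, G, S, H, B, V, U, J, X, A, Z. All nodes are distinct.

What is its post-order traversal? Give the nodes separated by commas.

E, C, G, Y, H, S, V, B, J, X, Z, A, U

The first element of pre-order is the root; it splits in-order into left and right subtrees.
Root U: left subtree has 8 nodes {E, Y, C, G, S, H, B, V}, right has 4 {J, X, A, Z}.
  Root B: left subtree has 6 nodes {E, Y, C, G, S, H}, right has 1 {V}.
    Root S: left subtree has 4 nodes {E, Y, C, G}, right has 1 {H}.
      Root Y: left subtree has 1 node {E}, right has 2 {C, G}.
        Root G: left subtree has 1 node {C}, right has 0 { }.
  Root A: left subtree has 2 nodes {J, X}, right has 1 {Z}.
    Root X: left subtree has 1 node {J}, right has 0 { }.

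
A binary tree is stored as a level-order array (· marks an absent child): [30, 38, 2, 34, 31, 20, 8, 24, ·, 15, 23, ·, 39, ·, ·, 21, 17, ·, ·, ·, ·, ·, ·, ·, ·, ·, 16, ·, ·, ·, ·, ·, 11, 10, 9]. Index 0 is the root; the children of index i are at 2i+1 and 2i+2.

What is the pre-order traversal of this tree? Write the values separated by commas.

30, 38, 34, 24, 21, 11, 17, 10, 9, 31, 15, 23, 2, 20, 39, 16, 8

Pre-order visits the node, then its left subtree, then its right subtree.
Visit 30.
At 30: go left to 38.
  Visit 38.
  At 38: go left to 34.
    Visit 34.
    At 34: go left to 24.
      Visit 24.
      At 24: go left to 21.
        Visit 21.
        At 21: no left child.
        At 21: go right to 11.
          11 is a leaf — visit 11.
      At 24: go right to 17.
        Visit 17.
        At 17: go left to 10.
          10 is a leaf — visit 10.
        At 17: go right to 9.
          9 is a leaf — visit 9.
    At 34: no right child.
  At 38: go right to 31.
    Visit 31.
    At 31: go left to 15.
      15 is a leaf — visit 15.
    At 31: go right to 23.
      23 is a leaf — visit 23.
At 30: go right to 2.
  Visit 2.
  At 2: go left to 20.
    Visit 20.
    At 20: no left child.
    At 20: go right to 39.
      Visit 39.
      At 39: no left child.
      At 39: go right to 16.
        16 is a leaf — visit 16.
  At 2: go right to 8.
    8 is a leaf — visit 8.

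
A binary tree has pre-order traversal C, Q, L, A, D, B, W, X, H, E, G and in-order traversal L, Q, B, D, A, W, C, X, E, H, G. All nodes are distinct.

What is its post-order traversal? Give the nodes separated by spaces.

The first element of pre-order is the root; it splits in-order into left and right subtrees.
Root C: left subtree has 6 nodes {L, Q, B, D, A, W}, right has 4 {X, E, H, G}.
  Root Q: left subtree has 1 node {L}, right has 4 {B, D, A, W}.
    Root A: left subtree has 2 nodes {B, D}, right has 1 {W}.
      Root D: left subtree has 1 node {B}, right has 0 { }.
  Root X: left subtree has 0 nodes { }, right has 3 {E, H, G}.
    Root H: left subtree has 1 node {E}, right has 1 {G}.

L B D W A Q E G H X C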